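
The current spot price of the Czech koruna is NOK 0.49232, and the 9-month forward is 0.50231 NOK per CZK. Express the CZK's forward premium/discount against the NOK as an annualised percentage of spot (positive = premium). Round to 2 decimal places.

+2.71%

T = 9/12 years.
CZK trades forward at +2.02917% vs spot over the period.
Annualise by dividing by T: 0.0202917 / (9/12) = 0.027056 → 2.71%.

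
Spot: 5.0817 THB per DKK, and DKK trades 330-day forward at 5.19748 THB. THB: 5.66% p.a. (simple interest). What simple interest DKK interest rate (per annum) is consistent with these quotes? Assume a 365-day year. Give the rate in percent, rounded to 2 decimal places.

T = 330/365 years.
F/S = 5.19748/5.0817 = 1.0227837 = (growth of THB) / (growth of DKK).
The THB side grows by 1 + 0.0566×330/365 = 1.0511726.
Hence g_DKK = 1.0277565.
r = (1.0277565 − 1)/(330/365) = 0.030700 → 3.07%.

3.07%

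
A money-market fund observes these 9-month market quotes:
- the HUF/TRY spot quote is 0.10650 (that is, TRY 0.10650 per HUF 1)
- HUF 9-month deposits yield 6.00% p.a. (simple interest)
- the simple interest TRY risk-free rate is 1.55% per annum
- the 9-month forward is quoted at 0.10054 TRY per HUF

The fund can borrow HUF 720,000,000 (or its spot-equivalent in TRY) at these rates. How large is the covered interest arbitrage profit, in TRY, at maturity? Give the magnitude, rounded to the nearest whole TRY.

T = 9/12 years.
Invest the HUF and cover forward: 720,000,000 × 1.045000 × 0.10054 = TRY 75,646,296.00.
Convert at spot and invest in TRY: 720,000,000 × 0.10650 × 1.011625 = TRY 77,571,405.00.
The quoted forward undervalues HUF, so borrow HUF, convert to TRY at spot, deposit the TRY at 1.55%, and buy HUF forward at 0.10054 to cover the loan.
Profit = 77,571,405.00 − 75,646,296.00 = TRY 1,925,109.

TRY 1,925,109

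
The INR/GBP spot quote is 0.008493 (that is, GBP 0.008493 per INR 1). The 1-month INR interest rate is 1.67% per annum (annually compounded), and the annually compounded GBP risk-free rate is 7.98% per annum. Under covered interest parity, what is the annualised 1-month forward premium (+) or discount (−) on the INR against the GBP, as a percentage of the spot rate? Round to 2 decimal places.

+6.04%

T = 1/12 years.
No-arbitrage forward: 0.008493 × 1.0064185 / 1.0013811 = 0.008535724 GBP/INR.
(F − S)/S ÷ T = (0.008535724 − 0.008493)/0.008493/(1/12) = 0.060366 → 6.04%.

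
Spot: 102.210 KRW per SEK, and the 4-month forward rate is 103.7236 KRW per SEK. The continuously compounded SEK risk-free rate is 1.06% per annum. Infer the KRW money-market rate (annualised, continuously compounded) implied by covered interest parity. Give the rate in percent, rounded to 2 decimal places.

5.47%

T = 4/12 years.
F/S = 103.7236/102.21 = 1.0148087 = (growth of KRW) / (growth of SEK).
SEK growth factor: e^(0.0106×4/12) = 1.0035396.
Hence g_KRW = 1.0184007.
Take logs: ln 1.0184007 / (4/12) = 0.054700, so 5.47%.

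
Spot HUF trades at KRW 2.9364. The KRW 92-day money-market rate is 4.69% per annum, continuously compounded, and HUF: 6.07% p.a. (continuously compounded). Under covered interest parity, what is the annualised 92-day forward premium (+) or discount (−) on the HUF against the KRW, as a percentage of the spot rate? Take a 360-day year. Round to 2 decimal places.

-1.38%

T = 92/360 years.
No-arbitrage forward: 2.9364 × 1.0120577 / 1.0156332 = 2.9260625 KRW/HUF.
Annualised premium = (F − S)/S × (1/T) = (2.9260625 − 2.9364)/2.9364 ÷ (92/360) = -1.38%.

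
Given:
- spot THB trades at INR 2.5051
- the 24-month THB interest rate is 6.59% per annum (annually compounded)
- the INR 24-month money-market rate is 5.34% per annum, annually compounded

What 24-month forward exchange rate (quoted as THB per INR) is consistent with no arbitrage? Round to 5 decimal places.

0.40872

T = 2 years.
Growth of 1 INR over T: (1 + 0.0534)^2 = 1.1096516.
THB growth factor: (1 + 0.0659)^2 = 1.1361428.
So F = 2.5051 × 1.1096516 / 1.1361428 = 2.446689 (INR/THB).
Quoted the other way: 1/2.446689 = 0.40872 THB per INR.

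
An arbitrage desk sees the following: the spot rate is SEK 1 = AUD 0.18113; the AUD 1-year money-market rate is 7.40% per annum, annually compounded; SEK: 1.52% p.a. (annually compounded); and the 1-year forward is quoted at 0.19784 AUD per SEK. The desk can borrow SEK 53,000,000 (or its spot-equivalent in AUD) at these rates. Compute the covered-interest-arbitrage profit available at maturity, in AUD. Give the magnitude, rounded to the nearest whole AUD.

AUD 334,618

T = 1 year.
Invest the SEK and cover forward: 53,000,000 × 1.015200 × 0.19784 = AUD 10,644,899.90.
Convert at spot and invest in AUD: 53,000,000 × 0.18113 × 1.074000 = AUD 10,310,281.86.
The quoted forward overvalues SEK, so borrow AUD, buy SEK at spot, deposit the SEK at 1.52%, and sell the proceeds forward at 0.19784.
Profit = 10,644,899.90 − 10,310,281.86 = AUD 334,618.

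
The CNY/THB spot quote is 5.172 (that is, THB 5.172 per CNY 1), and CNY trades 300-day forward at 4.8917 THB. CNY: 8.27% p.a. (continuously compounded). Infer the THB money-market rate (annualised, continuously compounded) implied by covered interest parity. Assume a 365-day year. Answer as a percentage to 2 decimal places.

T = 300/365 years.
F/S = 4.8917/5.172 = 0.9458043 = (growth of THB) / (growth of CNY).
CNY growth factor: e^(0.0827×300/365) = 1.070336.
So the THB growth factor = 1.0123284.
Take logs: ln 1.0123284 / (300/365) = 0.014908, so 1.49%.

1.49%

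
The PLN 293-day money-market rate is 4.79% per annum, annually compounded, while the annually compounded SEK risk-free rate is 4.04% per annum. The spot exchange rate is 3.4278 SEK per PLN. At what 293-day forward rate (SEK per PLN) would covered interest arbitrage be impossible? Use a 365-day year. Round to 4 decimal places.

3.4081

T = 293/365 years.
SEK accumulates by (1 + 0.0404)^(293/365) = 1.0323035.
PLN accumulates by (1 + 0.0479)^(293/365) = 1.038273.
Forward (SEK per PLN) = 3.4278 × 1.0323035 / 1.038273 = 3.408092.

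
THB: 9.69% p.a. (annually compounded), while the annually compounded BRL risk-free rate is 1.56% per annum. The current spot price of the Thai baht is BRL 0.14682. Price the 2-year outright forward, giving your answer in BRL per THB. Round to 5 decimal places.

0.12586

T = 2 years.
BRL growth factor: (1 + 0.0156)^2 = 1.0314434.
THB growth factor: (1 + 0.0969)^2 = 1.2031896.
Forward (BRL per THB) = 0.14682 × 1.0314434 / 1.2031896 = 0.1258626.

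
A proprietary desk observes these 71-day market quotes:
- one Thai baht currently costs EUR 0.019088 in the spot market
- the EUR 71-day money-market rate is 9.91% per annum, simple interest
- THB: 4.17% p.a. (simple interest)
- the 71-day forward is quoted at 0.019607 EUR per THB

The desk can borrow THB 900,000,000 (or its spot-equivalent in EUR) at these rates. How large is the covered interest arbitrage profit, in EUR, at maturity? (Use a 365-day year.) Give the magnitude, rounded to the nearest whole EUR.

T = 71/365 years.
Keep in THB, deliver into the forward: 900,000,000·1.0081115068·0.019607 = EUR 17,789,438.08.
Swap to EUR now, deposit: 900,000,000·0.019088·1.0192769863 = EUR 17,510,363.20.
The quoted forward overvalues THB, so borrow EUR, buy THB at spot, deposit the THB at 4.17%, and sell the proceeds forward at 0.019607.
Arbitrage profit = |17,789,438.08 − 17,510,363.20| = EUR 279,075.

EUR 279,075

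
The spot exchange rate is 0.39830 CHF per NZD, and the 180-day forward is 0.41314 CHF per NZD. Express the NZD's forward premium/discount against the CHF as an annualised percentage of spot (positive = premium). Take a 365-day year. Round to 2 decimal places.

+7.56%

T = 180/365 years.
(F − S)/S = (0.41314 − 0.3983)/0.3983 = 0.0372583.
Annualise by dividing by T: 0.0372583 / (180/365) = 0.075552 → 7.56%.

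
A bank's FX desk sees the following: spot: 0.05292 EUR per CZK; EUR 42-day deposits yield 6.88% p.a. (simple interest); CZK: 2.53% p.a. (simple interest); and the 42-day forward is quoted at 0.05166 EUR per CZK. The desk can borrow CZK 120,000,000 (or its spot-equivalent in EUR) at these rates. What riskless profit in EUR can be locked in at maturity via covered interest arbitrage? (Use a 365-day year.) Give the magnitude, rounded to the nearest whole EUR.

T = 42/365 years.
Route A — deposit CZK, sell forward: 120,000,000 × 1.002911233 × 0.05166 = EUR 6,217,247.32.
Route B — convert at spot, deposit EUR: 120,000,000 × 0.05292 × 1.007916712 = EUR 6,400,674.29.
The quoted forward undervalues CZK, so borrow CZK, convert to EUR at spot, deposit the EUR at 6.88%, and buy CZK forward at 0.05166 to cover the loan.
Arbitrage profit = |6,217,247.32 − 6,400,674.29| = EUR 183,427.

EUR 183,427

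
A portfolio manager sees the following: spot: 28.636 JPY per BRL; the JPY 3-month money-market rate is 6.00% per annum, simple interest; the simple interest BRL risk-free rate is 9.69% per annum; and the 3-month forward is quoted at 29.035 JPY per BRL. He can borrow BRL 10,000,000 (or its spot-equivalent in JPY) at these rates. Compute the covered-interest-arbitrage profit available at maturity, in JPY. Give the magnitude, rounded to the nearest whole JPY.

JPY 6,728,329

T = 3/12 years.
Invest the BRL and cover forward: 10,000,000 × 1.024225 × 29.035 = JPY 297,383,728.75.
Convert at spot and invest in JPY: 10,000,000 × 28.636 × 1.015000 = JPY 290,655,400.00.
The quoted forward overvalues BRL, so borrow JPY, buy BRL at spot, deposit the BRL at 9.69%, and sell the proceeds forward at 29.035.
Profit = 297,383,728.75 − 290,655,400.00 = JPY 6,728,329.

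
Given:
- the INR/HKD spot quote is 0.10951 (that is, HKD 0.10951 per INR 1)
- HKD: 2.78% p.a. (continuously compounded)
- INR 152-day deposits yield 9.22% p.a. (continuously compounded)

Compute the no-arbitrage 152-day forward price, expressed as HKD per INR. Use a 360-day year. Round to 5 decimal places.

0.10657

T = 152/360 years.
Growth of 1 HKD over T: e^(0.0278×152/360) = 1.0118069.
INR growth factor: e^(0.0922×152/360) = 1.0396965.
Forward (HKD per INR) = 0.10951 × 1.0118069 / 1.0396965 = 0.1065724.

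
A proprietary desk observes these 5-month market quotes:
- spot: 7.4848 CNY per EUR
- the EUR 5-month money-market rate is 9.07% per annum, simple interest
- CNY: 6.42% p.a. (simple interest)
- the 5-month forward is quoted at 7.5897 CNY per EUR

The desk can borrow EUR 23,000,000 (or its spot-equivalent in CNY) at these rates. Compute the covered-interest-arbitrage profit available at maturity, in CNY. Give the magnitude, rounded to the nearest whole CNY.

T = 5/12 years.
Invest the EUR and cover forward: 23,000,000 × 1.03779166667 × 7.5897 = CNY 181,160,130.49.
Convert at spot and invest in CNY: 23,000,000 × 7.4848 × 1.026750 = CNY 176,755,423.20.
The quoted forward overvalues EUR, so borrow CNY, buy EUR at spot, deposit the EUR at 9.07%, and sell the proceeds forward at 7.5897.
The gap between the two covered legs is CNY 4,404,707.

CNY 4,404,707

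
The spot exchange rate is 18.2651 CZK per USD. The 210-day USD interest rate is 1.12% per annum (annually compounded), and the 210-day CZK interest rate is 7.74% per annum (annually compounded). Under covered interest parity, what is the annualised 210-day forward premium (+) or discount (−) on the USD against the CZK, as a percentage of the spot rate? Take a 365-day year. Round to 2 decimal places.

+6.46%

T = 210/365 years.
CIP forward (CZK per USD) = 18.2651 × 1.0438254/1.0064286 = 18.9437932.
(F − S)/S ÷ T = (18.9437932 − 18.2651)/18.2651/(210/365) = 0.064584 → 6.46%.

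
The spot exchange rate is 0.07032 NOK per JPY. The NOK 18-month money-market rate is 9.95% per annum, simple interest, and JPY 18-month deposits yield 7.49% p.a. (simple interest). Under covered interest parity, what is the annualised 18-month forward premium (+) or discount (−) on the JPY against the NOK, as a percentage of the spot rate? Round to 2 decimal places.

+2.21%

T = 18/12 years.
CIP forward (NOK per JPY) = 0.07032 × 1.149250/1.112350 = 0.07265273.
(F − S)/S ÷ T = (0.07265273 − 0.07032)/0.07032/(18/12) = 0.022115 → 2.21%.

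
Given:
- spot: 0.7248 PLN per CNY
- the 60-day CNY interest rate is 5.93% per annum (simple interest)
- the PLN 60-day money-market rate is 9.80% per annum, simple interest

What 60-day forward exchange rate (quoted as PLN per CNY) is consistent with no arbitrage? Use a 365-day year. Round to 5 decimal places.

0.72937

T = 60/365 years.
PLN accumulates by 1 + 0.0980×60/365 = 1.0161096.
CNY growth factor: 1 + 0.0593×60/365 = 1.0097479.
So F = 0.7248 × 1.0161096 / 1.0097479 = 0.7293664 (PLN/CNY).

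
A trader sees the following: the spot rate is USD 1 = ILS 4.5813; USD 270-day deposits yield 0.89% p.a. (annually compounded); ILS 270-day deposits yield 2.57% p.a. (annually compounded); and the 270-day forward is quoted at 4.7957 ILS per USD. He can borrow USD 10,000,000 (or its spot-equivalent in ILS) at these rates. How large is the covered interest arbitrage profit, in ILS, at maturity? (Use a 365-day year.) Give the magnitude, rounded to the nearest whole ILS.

T = 270/365 years.
Invest the USD and cover forward: 10,000,000 × 1.0065759648 × 4.7957 = ILS 48,272,363.54.
Convert at spot and invest in ILS: 10,000,000 × 4.5813 × 1.018948053 = ILS 46,681,067.15.
The quoted forward overvalues USD, so borrow ILS, buy USD at spot, deposit the USD at 0.89%, and sell the proceeds forward at 4.7957.
Arbitrage profit = |48,272,363.54 − 46,681,067.15| = ILS 1,591,296.

ILS 1,591,296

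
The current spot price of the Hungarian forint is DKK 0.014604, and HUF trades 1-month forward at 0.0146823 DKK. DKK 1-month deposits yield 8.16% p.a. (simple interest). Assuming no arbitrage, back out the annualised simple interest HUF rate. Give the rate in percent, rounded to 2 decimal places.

1.72%

T = 1/12 years.
By CIP, F/S equals the DKK-to-HUF growth ratio: 0.0146823/0.014604 = 1.0053615.
The DKK side grows by 1 + 0.0816×1/12 = 1.006800.
Hence g_HUF = 1.0014308.
r = (1.0014308 − 1)/(1/12) = 0.017170 → 1.72%.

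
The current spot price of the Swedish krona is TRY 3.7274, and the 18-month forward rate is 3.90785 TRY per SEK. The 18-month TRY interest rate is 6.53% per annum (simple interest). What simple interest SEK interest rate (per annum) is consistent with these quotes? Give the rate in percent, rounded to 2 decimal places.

T = 18/12 years.
By CIP, F/S equals the TRY-to-SEK growth ratio: 3.90785/3.7274 = 1.0484118.
The TRY side grows by 1 + 0.0653×18/12 = 1.097950.
Hence g_SEK = 1.0472507.
(1.0472507 − 1)/T = 0.031500, i.e. 3.15%.

3.15%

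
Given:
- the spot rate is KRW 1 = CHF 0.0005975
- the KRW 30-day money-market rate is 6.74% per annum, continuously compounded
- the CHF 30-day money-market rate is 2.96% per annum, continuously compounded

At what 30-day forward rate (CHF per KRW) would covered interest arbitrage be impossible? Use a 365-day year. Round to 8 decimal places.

0.00059565

T = 30/365 years.
Growth of 1 CHF over T: e^(0.0296×30/365) = 1.0024358.
Growth of 1 KRW over T: e^(0.0674×30/365) = 1.0055551.
CIP: F = S · (grow CHF)/(grow KRW) = 0.0005975 × 1.0024358/1.0055551 = 0.0005956465 CHF per KRW.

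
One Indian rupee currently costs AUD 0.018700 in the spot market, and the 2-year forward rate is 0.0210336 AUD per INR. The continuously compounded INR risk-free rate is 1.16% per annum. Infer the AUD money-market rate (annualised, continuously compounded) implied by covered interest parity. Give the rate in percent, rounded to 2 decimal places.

7.04%

T = 2 years.
F/S = 0.0210336/0.0187 = 1.1247914 = (growth of AUD) / (growth of INR).
INR growth factor: e^(0.0116×2) = 1.0234712.
So the AUD growth factor = 1.1511916.
r = ln(1.1511916)/2 = 0.070399 → 7.04%.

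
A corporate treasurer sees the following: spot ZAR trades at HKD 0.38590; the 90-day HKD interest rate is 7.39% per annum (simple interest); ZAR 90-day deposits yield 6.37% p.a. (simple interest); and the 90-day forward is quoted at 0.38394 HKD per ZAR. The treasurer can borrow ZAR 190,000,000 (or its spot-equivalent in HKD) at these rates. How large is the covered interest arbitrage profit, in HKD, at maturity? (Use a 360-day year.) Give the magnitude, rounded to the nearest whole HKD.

HKD 565,299

T = 90/360 years.
Route A — deposit ZAR, sell forward: 190,000,000 × 1.015925 × 0.38394 = HKD 74,110,306.46.
Route B — convert at spot, deposit HKD: 190,000,000 × 0.38590 × 1.018475 = HKD 74,675,605.48.
The quoted forward undervalues ZAR, so borrow ZAR, convert to HKD at spot, deposit the HKD at 7.39%, and buy ZAR forward at 0.38394 to cover the loan.
The gap between the two covered legs is HKD 565,299.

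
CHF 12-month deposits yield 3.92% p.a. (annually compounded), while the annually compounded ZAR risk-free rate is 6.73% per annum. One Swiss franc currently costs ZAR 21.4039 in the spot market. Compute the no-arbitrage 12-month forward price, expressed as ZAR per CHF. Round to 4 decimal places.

21.9827

T = 1 year.
Growth of 1 ZAR over T: (1 + 0.0673)^1 = 1.067300.
CHF accumulates by (1 + 0.0392)^1 = 1.039200.
CIP: F = S · (grow ZAR)/(grow CHF) = 21.4039 × 1.067300/1.039200 = 21.982662 ZAR per CHF.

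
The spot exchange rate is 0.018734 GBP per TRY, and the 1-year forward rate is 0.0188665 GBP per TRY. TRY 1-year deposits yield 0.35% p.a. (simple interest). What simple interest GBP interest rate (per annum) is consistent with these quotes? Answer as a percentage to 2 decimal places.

1.06%

T = 1 year.
CIP gives F = S · g_GBP/g_TRY, so g_GBP/g_TRY = 0.0188665/0.018734 = 1.0070727.
TRY growth factor: 1 + 0.0035×1 = 1.003500.
That pins the GBP growth at 1.0105975.
(1.0105975 − 1)/T = 0.010598, i.e. 1.06%.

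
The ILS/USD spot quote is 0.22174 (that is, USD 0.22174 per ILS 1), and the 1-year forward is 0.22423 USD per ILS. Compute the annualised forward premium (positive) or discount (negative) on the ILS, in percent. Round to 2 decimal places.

T = 1 year.
(F − S)/S = (0.22423 − 0.22174)/0.22174 = 0.0112294.
Annualise by dividing by T: 0.0112294 / 1 = 0.011229 → 1.12%.

+1.12%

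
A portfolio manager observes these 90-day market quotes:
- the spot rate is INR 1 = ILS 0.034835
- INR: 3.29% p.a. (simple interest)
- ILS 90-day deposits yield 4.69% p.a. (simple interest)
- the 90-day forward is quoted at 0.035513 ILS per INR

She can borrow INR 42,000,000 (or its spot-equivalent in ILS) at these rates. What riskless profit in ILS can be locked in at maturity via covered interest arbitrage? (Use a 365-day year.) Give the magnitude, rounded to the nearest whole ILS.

T = 90/365 years.
Keep in INR, deliver into the forward: 42,000,000·1.008112329·0.035513 = ILS 1,503,645.91.
Swap to ILS now, deposit: 42,000,000·0.034835·1.011564384 = ILS 1,479,989.50.
The quoted forward overvalues INR, so borrow ILS, buy INR at spot, deposit the INR at 3.29%, and sell the proceeds forward at 0.035513.
Profit = 1,503,645.91 − 1,479,989.50 = ILS 23,656.

ILS 23,656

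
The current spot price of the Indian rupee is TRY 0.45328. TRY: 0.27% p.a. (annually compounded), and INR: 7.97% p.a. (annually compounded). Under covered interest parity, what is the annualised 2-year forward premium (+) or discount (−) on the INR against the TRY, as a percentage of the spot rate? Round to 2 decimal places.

T = 2 years.
CIP forward (TRY per INR) = 0.45328 × 1.0054073/1.1657521 = 0.39093305.
Annualised premium = (F − S)/S × (1/T) = (0.39093305 − 0.45328)/0.45328 ÷ 2 = -6.88%.

-6.88%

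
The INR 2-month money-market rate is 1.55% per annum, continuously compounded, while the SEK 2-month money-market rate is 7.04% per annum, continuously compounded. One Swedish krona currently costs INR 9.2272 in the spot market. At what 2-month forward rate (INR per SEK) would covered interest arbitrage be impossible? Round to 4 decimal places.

T = 2/12 years.
Growth of 1 INR over T: e^(0.0155×2/12) = 1.0025867.
SEK growth factor: e^(0.0704×2/12) = 1.0118024.
So F = 9.2272 × 1.0025867 / 1.0118024 = 9.143157 (INR/SEK).

9.1432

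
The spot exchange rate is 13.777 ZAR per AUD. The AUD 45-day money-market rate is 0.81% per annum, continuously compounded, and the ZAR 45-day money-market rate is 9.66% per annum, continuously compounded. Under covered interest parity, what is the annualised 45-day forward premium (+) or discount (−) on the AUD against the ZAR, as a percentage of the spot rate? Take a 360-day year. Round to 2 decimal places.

+8.90%

T = 45/360 years.
F = S · g_ZAR/g_AUD = 13.777 × 1.0121482/1.001013 = 13.930254.
Annualised premium = (F − S)/S × (1/T) = (13.930254 − 13.777)/13.777 ÷ (45/360) = 8.90%.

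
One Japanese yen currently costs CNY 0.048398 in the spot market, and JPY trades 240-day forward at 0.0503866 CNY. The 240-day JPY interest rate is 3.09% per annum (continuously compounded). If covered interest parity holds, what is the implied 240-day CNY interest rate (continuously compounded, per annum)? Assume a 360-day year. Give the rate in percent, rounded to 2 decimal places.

9.13%

T = 240/360 years.
By CIP, F/S equals the CNY-to-JPY growth ratio: 0.0503866/0.048398 = 1.0410885.
JPY growth factor: e^(0.0309×240/360) = 1.0208136.
Hence g_CNY = 1.0627573.
r = ln(1.0627573)/(240/360) = 0.091300 → 9.13%.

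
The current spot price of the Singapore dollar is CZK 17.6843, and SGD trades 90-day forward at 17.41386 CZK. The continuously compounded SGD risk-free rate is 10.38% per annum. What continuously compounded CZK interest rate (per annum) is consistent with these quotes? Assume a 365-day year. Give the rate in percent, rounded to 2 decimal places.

T = 90/365 years.
By CIP, F/S equals the CZK-to-SGD growth ratio: 17.41386/17.6843 = 0.9847073.
The SGD side grows by e^(0.1038×90/365) = 1.0259249.
Hence g_CZK = 1.0102357.
r = ln(1.0102357)/(90/365) = 0.041300 → 4.13%.

4.13%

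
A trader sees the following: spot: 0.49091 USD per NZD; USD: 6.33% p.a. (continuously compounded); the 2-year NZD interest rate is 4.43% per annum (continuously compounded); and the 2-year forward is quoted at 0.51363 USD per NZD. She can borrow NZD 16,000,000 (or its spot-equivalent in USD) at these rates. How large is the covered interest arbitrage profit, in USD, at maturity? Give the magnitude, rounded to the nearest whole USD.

USD 64,797

T = 2 years.
Route A — deposit NZD, sell forward: 16,000,000 × 1.092643511 × 0.51363 = USD 8,979,431.78.
Route B — convert at spot, deposit USD: 16,000,000 × 0.49091 × 1.134962942 = USD 8,914,634.53.
The quoted forward overvalues NZD, so borrow USD, buy NZD at spot, deposit the NZD at 4.43%, and sell the proceeds forward at 0.51363.
The gap between the two covered legs is USD 64,797.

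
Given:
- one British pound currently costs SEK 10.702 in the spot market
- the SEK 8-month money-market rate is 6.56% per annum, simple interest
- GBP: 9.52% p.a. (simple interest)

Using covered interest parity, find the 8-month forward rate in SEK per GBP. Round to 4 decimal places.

T = 8/12 years.
SEK growth factor: 1 + 0.0656×8/12 = 1.04373333.
Growth of 1 GBP over T: 1 + 0.0952×8/12 = 1.06346667.
So F = 10.702 × 1.04373333 / 1.06346667 = 10.503417 (SEK/GBP).

10.5034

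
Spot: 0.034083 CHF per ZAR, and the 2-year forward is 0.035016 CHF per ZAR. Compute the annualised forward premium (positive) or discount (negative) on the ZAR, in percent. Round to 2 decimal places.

T = 2 years.
(F − S)/S = (0.035016 − 0.034083)/0.034083 = 0.0273744.
Annualise by dividing by T: 0.0273744 / 2 = 0.013687 → 1.37%.

+1.37%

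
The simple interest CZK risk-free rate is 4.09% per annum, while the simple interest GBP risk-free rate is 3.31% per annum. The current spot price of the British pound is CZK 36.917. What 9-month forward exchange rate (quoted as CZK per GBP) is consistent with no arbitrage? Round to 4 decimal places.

T = 9/12 years.
CZK growth factor: 1 + 0.0409×9/12 = 1.030675.
GBP growth factor: 1 + 0.0331×9/12 = 1.024825.
CIP: F = S · (grow CZK)/(grow GBP) = 36.917 × 1.030675/1.024825 = 37.127733 CZK per GBP.

37.1277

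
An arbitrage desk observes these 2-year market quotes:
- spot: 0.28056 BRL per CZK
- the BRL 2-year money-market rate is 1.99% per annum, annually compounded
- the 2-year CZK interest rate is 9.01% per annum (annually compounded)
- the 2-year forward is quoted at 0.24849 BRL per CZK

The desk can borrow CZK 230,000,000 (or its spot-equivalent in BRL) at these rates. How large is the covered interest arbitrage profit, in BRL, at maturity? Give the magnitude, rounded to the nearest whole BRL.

BRL 792,982

T = 2 years.
Keep in CZK, deliver into the forward: 230,000,000·1.18831801·0.24849 = BRL 67,915,582.73.
Swap to BRL now, deposit: 230,000,000·0.28056·1.04019601 = BRL 67,122,600.29.
The quoted forward overvalues CZK, so borrow BRL, buy CZK at spot, deposit the CZK at 9.01%, and sell the proceeds forward at 0.24849.
Profit = 67,915,582.73 − 67,122,600.29 = BRL 792,982.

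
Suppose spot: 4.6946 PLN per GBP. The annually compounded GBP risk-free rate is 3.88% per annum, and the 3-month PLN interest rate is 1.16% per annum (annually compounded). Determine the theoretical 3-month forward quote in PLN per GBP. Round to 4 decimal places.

T = 3/12 years.
PLN accumulates by (1 + 0.0116)^(3/12) = 1.0028875.
GBP growth factor: (1 + 0.0388)^(3/12) = 1.009562.
CIP: F = S · (grow PLN)/(grow GBP) = 4.6946 × 1.0028875/1.009562 = 4.663563 PLN per GBP.

4.6636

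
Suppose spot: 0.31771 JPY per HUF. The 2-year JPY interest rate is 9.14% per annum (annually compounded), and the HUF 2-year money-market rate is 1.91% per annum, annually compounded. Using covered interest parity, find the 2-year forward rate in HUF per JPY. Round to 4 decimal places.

2.7443

T = 2 years.
JPY growth factor: (1 + 0.0914)^2 = 1.191154.
Growth of 1 HUF over T: (1 + 0.0191)^2 = 1.0385648.
Forward (JPY per HUF) = 0.31771 × 1.191154 / 1.0385648 = 0.3643890.
Quoted the other way: 1/0.3643890 = 2.7443 HUF per JPY.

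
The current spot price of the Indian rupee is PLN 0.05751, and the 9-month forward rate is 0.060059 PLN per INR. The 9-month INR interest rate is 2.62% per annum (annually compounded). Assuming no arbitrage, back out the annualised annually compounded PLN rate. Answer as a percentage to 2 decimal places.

T = 9/12 years.
CIP gives F = S · g_PLN/g_INR, so g_PLN/g_INR = 0.060059/0.05751 = 1.0443227.
The INR side grows by (1 + 0.0262)^(9/12) = 1.0195863.
That pins the PLN growth at 1.0647771.
r = 1.0647771^(12/9) − 1 = 0.087289 → 8.73%.

8.73%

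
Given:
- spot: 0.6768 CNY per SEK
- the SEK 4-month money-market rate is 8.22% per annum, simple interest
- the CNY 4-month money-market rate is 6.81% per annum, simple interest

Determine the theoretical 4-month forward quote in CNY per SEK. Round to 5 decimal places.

T = 4/12 years.
Growth of 1 CNY over T: 1 + 0.0681×4/12 = 1.022700.
Growth of 1 SEK over T: 1 + 0.0822×4/12 = 1.027400.
So F = 0.6768 × 1.022700 / 1.027400 = 0.6737039 (CNY/SEK).

0.67370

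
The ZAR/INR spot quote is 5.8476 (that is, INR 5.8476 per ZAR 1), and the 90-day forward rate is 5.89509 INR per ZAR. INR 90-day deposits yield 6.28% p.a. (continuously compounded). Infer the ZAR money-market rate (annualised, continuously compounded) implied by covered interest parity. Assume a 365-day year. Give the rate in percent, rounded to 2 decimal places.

3.00%

T = 90/365 years.
By CIP, F/S equals the INR-to-ZAR growth ratio: 5.89509/5.8476 = 1.0081213.
The INR side grows by e^(0.0628×90/365) = 1.0156054.
So the ZAR growth factor = 1.0074238.
r = ln(1.0074238)/(90/365) = 0.029996 → 3.00%.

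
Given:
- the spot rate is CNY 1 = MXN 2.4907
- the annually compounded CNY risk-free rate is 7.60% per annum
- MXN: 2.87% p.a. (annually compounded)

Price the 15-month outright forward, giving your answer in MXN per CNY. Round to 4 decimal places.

T = 15/12 years.
MXN growth factor: (1 + 0.0287)^(15/12) = 1.0360028.
CNY growth factor: (1 + 0.0760)^(15/12) = 1.0958859.
CIP: F = S · (grow MXN)/(grow CNY) = 2.4907 × 1.0360028/1.0958859 = 2.354599 MXN per CNY.

2.3546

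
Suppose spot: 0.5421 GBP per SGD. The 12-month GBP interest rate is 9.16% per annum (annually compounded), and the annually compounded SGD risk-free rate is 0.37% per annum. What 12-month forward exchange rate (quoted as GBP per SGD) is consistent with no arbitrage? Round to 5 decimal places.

0.58957

T = 1 year.
GBP accumulates by (1 + 0.0916)^1 = 1.091600.
Growth of 1 SGD over T: (1 + 0.0037)^1 = 1.003700.
So F = 0.5421 × 1.091600 / 1.003700 = 0.5895749 (GBP/SGD).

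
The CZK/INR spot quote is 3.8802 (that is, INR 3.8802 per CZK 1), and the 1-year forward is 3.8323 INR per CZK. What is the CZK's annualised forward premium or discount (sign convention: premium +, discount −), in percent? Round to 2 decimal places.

T = 1 year.
Period premium: (3.8323 − 3.8802)/3.8802 = -0.0123447.
Annualise by dividing by T: -0.0123447 / 1 = -0.012345 → -1.23%.

-1.23%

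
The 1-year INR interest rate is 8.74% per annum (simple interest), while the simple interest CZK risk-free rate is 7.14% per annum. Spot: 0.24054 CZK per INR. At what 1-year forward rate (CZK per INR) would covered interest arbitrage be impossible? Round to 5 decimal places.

T = 1 year.
CZK growth factor: 1 + 0.0714×1 = 1.071400.
INR accumulates by 1 + 0.0874×1 = 1.087400.
CIP: F = S · (grow CZK)/(grow INR) = 0.24054 × 1.071400/1.087400 = 0.2370007 CZK per INR.

0.23700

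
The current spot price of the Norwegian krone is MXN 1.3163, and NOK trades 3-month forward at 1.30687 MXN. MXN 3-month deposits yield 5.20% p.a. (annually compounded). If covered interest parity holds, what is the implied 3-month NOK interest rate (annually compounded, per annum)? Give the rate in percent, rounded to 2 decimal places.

8.27%

T = 3/12 years.
CIP gives F = S · g_MXN/g_NOK, so g_MXN/g_NOK = 1.30687/1.3163 = 0.9928360.
The MXN side grows by (1 + 0.0520)^(3/12) = 1.0127539.
So the NOK growth factor = 1.0200616.
r = 1.0200616^(12/3) − 1 = 0.082694 → 8.27%.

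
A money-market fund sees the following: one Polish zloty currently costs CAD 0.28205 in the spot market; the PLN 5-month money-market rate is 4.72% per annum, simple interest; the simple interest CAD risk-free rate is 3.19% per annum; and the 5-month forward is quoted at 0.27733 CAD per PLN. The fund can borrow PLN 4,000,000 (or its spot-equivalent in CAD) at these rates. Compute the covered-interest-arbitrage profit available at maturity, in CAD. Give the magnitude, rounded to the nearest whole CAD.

T = 5/12 years.
Invest the PLN and cover forward: 4,000,000 × 1.019666667 × 0.27733 = CAD 1,131,136.63.
Convert at spot and invest in CAD: 4,000,000 × 0.28205 × 1.013291667 = CAD 1,143,195.66.
The quoted forward undervalues PLN, so borrow PLN, convert to CAD at spot, deposit the CAD at 3.19%, and buy PLN forward at 0.27733 to cover the loan.
Profit = 1,143,195.66 − 1,131,136.63 = CAD 12,059.

CAD 12,059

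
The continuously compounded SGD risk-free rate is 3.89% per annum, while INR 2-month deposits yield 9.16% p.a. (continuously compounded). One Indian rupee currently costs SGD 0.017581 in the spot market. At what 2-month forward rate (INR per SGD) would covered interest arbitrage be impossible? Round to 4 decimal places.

57.3814

T = 2/12 years.
SGD growth factor: e^(0.0389×2/12) = 1.0065044.
INR growth factor: e^(0.0916×2/12) = 1.0153838.
So F = 0.017581 × 1.0065044 / 1.0153838 = 0.017427256 (SGD/INR).
Invert for INR per SGD: 1 / 0.017427256 = 57.3814.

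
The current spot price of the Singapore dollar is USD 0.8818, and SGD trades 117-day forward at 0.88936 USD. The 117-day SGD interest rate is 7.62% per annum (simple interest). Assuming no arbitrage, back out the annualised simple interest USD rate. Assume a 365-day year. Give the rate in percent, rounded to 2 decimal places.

T = 117/365 years.
F/S = 0.88936/0.8818 = 1.0085734 = (growth of USD) / (growth of SGD).
SGD growth factor: 1 + 0.0762×117/365 = 1.0244258.
Hence g_USD = 1.0332086.
(1.0332086 − 1)/T = 0.103599, i.e. 10.36%.

10.36%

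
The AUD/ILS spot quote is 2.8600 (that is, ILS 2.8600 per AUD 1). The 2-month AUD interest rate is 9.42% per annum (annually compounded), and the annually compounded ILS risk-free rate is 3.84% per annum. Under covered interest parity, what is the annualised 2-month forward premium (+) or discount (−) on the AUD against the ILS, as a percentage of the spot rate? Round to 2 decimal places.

T = 2/12 years.
No-arbitrage forward: 2.86 × 1.0062999 / 1.015117 = 2.8351586 ILS/AUD.
Annualised premium = (F − S)/S × (1/T) = (2.8351586 − 2.86)/2.86 ÷ (2/12) = -5.21%.

-5.21%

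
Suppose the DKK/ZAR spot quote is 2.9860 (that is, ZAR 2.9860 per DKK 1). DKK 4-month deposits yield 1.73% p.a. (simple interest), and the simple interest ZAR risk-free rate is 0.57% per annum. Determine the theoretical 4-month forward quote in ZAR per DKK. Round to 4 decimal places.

2.9745

T = 4/12 years.
ZAR growth factor: 1 + 0.0057×4/12 = 1.001900.
DKK accumulates by 1 + 0.0173×4/12 = 1.0057667.
CIP: F = S · (grow ZAR)/(grow DKK) = 2.986 × 1.001900/1.0057667 = 2.974520 ZAR per DKK.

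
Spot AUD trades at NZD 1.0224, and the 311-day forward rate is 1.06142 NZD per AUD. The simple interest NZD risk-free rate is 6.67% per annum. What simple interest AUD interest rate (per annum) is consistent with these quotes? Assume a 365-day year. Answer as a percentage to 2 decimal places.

2.11%

T = 311/365 years.
By CIP, F/S equals the NZD-to-AUD growth ratio: 1.06142/1.0224 = 1.0381651.
NZD growth factor: 1 + 0.0667×311/365 = 1.0568321.
That pins the AUD growth at 1.0179808.
(1.0179808 − 1)/T = 0.021103, i.e. 2.11%.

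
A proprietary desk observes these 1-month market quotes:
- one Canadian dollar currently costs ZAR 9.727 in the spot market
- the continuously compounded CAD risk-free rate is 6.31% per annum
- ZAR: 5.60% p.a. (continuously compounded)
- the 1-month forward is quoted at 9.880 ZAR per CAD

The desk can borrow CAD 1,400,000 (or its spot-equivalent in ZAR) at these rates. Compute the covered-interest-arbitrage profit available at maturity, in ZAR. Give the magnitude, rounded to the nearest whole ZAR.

ZAR 223,427

T = 1/12 years.
Route A — deposit CAD, sell forward: 1,400,000 × 1.0052721826 × 9.880 = ZAR 13,904,924.83.
Route B — convert at spot, deposit ZAR: 1,400,000 × 9.727 × 1.0046775725 = ZAR 13,681,498.25.
The quoted forward overvalues CAD, so borrow ZAR, buy CAD at spot, deposit the CAD at 6.31%, and sell the proceeds forward at 9.880.
Profit = 13,904,924.83 − 13,681,498.25 = ZAR 223,427.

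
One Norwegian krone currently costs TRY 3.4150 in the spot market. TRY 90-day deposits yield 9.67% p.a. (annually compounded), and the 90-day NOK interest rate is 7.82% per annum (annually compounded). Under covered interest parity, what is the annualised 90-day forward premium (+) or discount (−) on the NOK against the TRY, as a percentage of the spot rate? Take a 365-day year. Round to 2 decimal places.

T = 90/365 years.
F = S · g_TRY/g_NOK = 3.415 × 1.0230213/1.0187388 = 3.4293557.
Annualised premium = (F − S)/S × (1/T) = (3.4293557 − 3.415)/3.415 ÷ (90/365) = 1.70%.

+1.70%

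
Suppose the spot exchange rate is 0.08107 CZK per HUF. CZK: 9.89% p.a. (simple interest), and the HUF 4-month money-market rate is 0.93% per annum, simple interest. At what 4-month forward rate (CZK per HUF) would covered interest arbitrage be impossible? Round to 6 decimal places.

0.083484

T = 4/12 years.
CZK accumulates by 1 + 0.0989×4/12 = 1.0329667.
HUF accumulates by 1 + 0.0093×4/12 = 1.003100.
Forward (CZK per HUF) = 0.08107 × 1.0329667 / 1.003100 = 0.08348381.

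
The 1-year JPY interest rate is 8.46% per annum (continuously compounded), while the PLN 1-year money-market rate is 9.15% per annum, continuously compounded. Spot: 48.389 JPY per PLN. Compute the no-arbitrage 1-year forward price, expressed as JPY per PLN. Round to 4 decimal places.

T = 1 year.
JPY growth factor: e^(0.0846×1) = 1.08828167.
PLN accumulates by e^(0.0915×1) = 1.09581678.
Forward (JPY per PLN) = 48.389 × 1.08828167 / 1.09581678 = 48.056265.

48.0563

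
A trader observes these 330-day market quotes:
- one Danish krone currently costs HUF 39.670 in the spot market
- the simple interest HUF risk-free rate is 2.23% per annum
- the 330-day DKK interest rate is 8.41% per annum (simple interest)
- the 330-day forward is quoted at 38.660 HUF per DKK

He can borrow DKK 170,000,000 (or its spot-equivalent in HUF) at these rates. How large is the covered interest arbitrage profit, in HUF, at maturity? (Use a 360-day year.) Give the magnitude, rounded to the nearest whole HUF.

T = 330/360 years.
Keep in DKK, deliver into the forward: 170,000,000·1.077091666667·38.660 = HUF 7,078,861,851.67.
Swap to HUF now, deposit: 170,000,000·39.670·1.020441666667 = HUF 6,881,756,555.84.
The quoted forward overvalues DKK, so borrow HUF, buy DKK at spot, deposit the DKK at 8.41%, and sell the proceeds forward at 38.660.
Arbitrage profit = |7,078,861,851.67 − 6,881,756,555.84| = HUF 197,105,296.

HUF 197,105,296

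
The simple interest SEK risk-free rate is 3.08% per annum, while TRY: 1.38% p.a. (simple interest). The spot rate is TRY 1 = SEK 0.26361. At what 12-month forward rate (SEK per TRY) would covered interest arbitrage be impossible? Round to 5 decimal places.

T = 1 year.
Growth of 1 SEK over T: 1 + 0.0308×1 = 1.030800.
TRY accumulates by 1 + 0.0138×1 = 1.013800.
Forward (SEK per TRY) = 0.26361 × 1.030800 / 1.013800 = 0.2680304.

0.26803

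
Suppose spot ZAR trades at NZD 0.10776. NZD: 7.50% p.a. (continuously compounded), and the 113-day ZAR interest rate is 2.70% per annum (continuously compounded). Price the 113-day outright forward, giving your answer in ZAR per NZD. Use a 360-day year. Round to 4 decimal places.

9.1411

T = 113/360 years.
NZD accumulates by e^(0.0750×113/360) = 1.023821.
ZAR accumulates by e^(0.0270×113/360) = 1.008511.
Forward (NZD per ZAR) = 0.10776 × 1.023821 / 1.008511 = 0.1093959.
Quoted the other way: 1/0.1093959 = 9.1411 ZAR per NZD.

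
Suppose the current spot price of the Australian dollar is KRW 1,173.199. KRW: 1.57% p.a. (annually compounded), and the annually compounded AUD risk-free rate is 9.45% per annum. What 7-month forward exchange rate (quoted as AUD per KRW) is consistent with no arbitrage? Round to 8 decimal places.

T = 7/12 years.
Growth of 1 KRW over T: (1 + 0.0157)^(7/12) = 1.0091286.
AUD accumulates by (1 + 0.0945)^(7/12) = 1.0540856.
Forward (KRW per AUD) = 1173.199 × 1.0091286 / 1.0540856 = 1123.162.
Invert for AUD per KRW: 1 / 1123.162 = 0.00089034.

0.00089034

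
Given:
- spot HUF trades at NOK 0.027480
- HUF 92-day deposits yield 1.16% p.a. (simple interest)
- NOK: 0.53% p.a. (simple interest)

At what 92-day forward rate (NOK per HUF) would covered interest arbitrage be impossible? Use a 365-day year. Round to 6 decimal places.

T = 92/365 years.
Growth of 1 NOK over T: 1 + 0.0053×92/365 = 1.0013359.
HUF accumulates by 1 + 0.0116×92/365 = 1.0029238.
So F = 0.02748 × 1.0013359 / 1.0029238 = 0.02743649 (NOK/HUF).

0.027436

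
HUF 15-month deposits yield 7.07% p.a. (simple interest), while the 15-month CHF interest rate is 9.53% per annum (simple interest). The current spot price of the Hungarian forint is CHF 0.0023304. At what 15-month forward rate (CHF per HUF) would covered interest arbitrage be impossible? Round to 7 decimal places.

0.0023962

T = 15/12 years.
CHF growth factor: 1 + 0.0953×15/12 = 1.119125.
HUF accumulates by 1 + 0.0707×15/12 = 1.088375.
So F = 0.0023304 × 1.119125 / 1.088375 = 0.002396241 (CHF/HUF).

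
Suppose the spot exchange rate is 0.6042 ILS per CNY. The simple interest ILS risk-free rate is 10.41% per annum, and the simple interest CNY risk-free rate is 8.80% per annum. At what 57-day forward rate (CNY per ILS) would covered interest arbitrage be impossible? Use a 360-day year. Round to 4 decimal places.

1.6509

T = 57/360 years.
Growth of 1 ILS over T: 1 + 0.1041×57/360 = 1.0164825.
CNY growth factor: 1 + 0.0880×57/360 = 1.0139333.
CIP: F = S · (grow ILS)/(grow CNY) = 0.6042 × 1.0164825/1.0139333 = 0.6057191 ILS per CNY.
Quoted the other way: 1/0.6057191 = 1.6509 CNY per ILS.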